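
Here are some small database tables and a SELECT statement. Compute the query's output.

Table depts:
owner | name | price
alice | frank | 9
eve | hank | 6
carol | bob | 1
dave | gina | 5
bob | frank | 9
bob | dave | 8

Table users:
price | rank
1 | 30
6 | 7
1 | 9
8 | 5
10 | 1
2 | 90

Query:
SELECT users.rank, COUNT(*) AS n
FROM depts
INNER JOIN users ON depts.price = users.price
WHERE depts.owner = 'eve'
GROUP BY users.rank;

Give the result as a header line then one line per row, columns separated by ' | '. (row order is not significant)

== RESULT ==
users.rank | n
7 | 1

Derivation:
After JOIN users (4 rows):
depts.owner | depts.name | depts.price | users.price | users.rank
eve | hank | 6 | 6 | 7
carol | bob | 1 | 1 | 30
carol | bob | 1 | 1 | 9
bob | dave | 8 | 8 | 5
After WHERE (1 rows):
depts.owner | depts.name | depts.price | users.price | users.rank
eve | hank | 6 | 6 | 7
After GROUP BY (1 rows):
users.rank | n
7 | 1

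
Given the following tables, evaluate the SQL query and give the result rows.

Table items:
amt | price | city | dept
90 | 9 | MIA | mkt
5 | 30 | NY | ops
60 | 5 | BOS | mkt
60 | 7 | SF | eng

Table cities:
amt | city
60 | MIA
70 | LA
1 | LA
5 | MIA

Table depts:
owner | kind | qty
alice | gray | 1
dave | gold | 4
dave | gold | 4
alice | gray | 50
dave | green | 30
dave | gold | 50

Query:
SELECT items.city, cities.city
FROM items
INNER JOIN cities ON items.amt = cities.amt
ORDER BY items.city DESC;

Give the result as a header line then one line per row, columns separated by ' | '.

After JOIN cities (3 rows):
items.amt | items.price | items.city | items.dept | cities.amt | cities.city
5 | 30 | NY | ops | 5 | MIA
60 | 5 | BOS | mkt | 60 | MIA
60 | 7 | SF | eng | 60 | MIA
After SELECT (3 rows):
items.city | cities.city
NY | MIA
BOS | MIA
SF | MIA
After ORDER BY (3 rows):
items.city | cities.city
SF | MIA
NY | MIA
BOS | MIA

== RESULT ==
items.city | cities.city
SF | MIA
NY | MIA
BOS | MIA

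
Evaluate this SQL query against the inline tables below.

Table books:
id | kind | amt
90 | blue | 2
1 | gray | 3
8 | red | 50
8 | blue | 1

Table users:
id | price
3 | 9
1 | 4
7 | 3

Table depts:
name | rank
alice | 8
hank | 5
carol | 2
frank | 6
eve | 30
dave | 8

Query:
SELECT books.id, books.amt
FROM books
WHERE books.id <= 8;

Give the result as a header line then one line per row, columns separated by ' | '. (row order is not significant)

After WHERE (3 rows):
books.id | books.kind | books.amt
1 | gray | 3
8 | red | 50
8 | blue | 1
After SELECT (3 rows):
books.id | books.amt
1 | 3
8 | 50
8 | 1

== RESULT ==
books.id | books.amt
1 | 3
8 | 50
8 | 1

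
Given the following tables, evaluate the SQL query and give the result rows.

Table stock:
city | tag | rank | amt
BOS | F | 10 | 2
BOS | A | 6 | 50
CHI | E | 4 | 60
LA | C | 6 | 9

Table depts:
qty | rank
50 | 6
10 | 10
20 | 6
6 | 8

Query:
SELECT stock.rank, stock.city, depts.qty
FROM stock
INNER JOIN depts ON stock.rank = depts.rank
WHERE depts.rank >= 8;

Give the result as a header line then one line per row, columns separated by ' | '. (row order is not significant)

== RESULT ==
stock.rank | stock.city | depts.qty
10 | BOS | 10

Derivation:
After JOIN depts (5 rows):
stock.city | stock.tag | stock.rank | stock.amt | depts.qty | depts.rank
BOS | F | 10 | 2 | 10 | 10
BOS | A | 6 | 50 | 50 | 6
BOS | A | 6 | 50 | 20 | 6
LA | C | 6 | 9 | 50 | 6
LA | C | 6 | 9 | 20 | 6
After WHERE (1 rows):
stock.city | stock.tag | stock.rank | stock.amt | depts.qty | depts.rank
BOS | F | 10 | 2 | 10 | 10
After SELECT (1 rows):
stock.rank | stock.city | depts.qty
10 | BOS | 10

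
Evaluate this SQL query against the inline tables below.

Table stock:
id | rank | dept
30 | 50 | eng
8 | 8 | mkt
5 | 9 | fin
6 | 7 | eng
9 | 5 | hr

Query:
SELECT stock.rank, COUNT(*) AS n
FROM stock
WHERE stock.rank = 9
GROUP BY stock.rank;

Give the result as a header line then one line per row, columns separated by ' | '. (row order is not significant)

== RESULT ==
stock.rank | n
9 | 1

Derivation:
After WHERE (1 rows):
stock.id | stock.rank | stock.dept
5 | 9 | fin
After GROUP BY (1 rows):
stock.rank | n
9 | 1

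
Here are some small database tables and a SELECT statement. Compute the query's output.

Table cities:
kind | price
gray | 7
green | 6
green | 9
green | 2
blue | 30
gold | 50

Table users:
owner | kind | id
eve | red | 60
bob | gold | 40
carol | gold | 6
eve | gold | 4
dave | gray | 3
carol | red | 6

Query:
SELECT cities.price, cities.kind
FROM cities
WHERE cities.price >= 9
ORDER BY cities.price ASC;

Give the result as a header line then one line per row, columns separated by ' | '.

After WHERE (3 rows):
cities.kind | cities.price
green | 9
blue | 30
gold | 50
After SELECT (3 rows):
cities.price | cities.kind
9 | green
30 | blue
50 | gold
After ORDER BY (3 rows):
cities.price | cities.kind
9 | green
30 | blue
50 | gold

== RESULT ==
cities.price | cities.kind
9 | green
30 | blue
50 | gold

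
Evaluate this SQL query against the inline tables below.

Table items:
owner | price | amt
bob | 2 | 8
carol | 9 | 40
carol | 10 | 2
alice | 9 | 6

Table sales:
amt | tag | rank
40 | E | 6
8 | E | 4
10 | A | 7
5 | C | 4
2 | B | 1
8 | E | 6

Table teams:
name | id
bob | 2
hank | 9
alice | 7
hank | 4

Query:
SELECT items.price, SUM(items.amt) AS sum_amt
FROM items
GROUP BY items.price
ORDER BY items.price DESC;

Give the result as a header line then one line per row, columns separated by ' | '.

After GROUP BY (3 rows):
items.price | sum_amt
2 | 8
9 | 46
10 | 2
After ORDER BY (3 rows):
items.price | sum_amt
10 | 2
9 | 46
2 | 8

== RESULT ==
items.price | sum_amt
10 | 2
9 | 46
2 | 8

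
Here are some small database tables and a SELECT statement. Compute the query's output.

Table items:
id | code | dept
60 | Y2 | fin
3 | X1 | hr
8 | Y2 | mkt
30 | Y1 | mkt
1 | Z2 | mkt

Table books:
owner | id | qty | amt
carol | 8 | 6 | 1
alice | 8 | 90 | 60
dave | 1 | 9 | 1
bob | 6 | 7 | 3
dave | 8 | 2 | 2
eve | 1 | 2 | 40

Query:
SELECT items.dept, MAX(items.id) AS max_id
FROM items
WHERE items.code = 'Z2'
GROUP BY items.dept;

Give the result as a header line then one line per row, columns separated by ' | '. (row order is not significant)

After WHERE (1 rows):
items.id | items.code | items.dept
1 | Z2 | mkt
After GROUP BY (1 rows):
items.dept | max_id
mkt | 1

== RESULT ==
items.dept | max_id
mkt | 1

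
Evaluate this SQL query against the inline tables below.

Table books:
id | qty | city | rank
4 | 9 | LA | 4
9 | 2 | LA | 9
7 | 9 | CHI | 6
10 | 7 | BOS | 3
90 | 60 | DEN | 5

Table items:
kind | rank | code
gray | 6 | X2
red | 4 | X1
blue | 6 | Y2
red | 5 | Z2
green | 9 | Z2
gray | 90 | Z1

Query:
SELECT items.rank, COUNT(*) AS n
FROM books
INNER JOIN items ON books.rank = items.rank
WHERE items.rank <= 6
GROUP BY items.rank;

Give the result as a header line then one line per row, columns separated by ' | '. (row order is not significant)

After JOIN items (5 rows):
books.id | books.qty | books.city | books.rank | items.kind | items.rank | items.code
4 | 9 | LA | 4 | red | 4 | X1
9 | 2 | LA | 9 | green | 9 | Z2
7 | 9 | CHI | 6 | gray | 6 | X2
7 | 9 | CHI | 6 | blue | 6 | Y2
90 | 60 | DEN | 5 | red | 5 | Z2
After WHERE (4 rows):
books.id | books.qty | books.city | books.rank | items.kind | items.rank | items.code
4 | 9 | LA | 4 | red | 4 | X1
7 | 9 | CHI | 6 | gray | 6 | X2
7 | 9 | CHI | 6 | blue | 6 | Y2
90 | 60 | DEN | 5 | red | 5 | Z2
After GROUP BY (3 rows):
items.rank | n
4 | 1
6 | 2
5 | 1

== RESULT ==
items.rank | n
4 | 1
6 | 2
5 | 1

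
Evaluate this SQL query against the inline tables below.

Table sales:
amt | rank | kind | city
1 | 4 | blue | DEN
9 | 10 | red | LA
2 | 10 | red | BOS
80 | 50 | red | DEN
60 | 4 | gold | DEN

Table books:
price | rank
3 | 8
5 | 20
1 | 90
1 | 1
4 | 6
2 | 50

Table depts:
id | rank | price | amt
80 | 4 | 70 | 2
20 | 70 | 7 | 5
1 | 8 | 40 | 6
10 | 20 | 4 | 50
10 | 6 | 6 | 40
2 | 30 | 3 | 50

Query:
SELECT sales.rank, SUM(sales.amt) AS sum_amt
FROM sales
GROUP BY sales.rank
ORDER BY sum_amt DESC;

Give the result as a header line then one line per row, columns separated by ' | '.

After GROUP BY (3 rows):
sales.rank | sum_amt
4 | 61
10 | 11
50 | 80
After ORDER BY (3 rows):
sales.rank | sum_amt
50 | 80
4 | 61
10 | 11

== RESULT ==
sales.rank | sum_amt
50 | 80
4 | 61
10 | 11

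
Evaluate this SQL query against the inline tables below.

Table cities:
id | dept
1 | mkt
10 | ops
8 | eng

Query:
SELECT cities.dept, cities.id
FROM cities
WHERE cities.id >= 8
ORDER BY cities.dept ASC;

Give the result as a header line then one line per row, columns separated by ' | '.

== RESULT ==
cities.dept | cities.id
eng | 8
ops | 10

Derivation:
After WHERE (2 rows):
cities.id | cities.dept
10 | ops
8 | eng
After SELECT (2 rows):
cities.dept | cities.id
ops | 10
eng | 8
After ORDER BY (2 rows):
cities.dept | cities.id
eng | 8
ops | 10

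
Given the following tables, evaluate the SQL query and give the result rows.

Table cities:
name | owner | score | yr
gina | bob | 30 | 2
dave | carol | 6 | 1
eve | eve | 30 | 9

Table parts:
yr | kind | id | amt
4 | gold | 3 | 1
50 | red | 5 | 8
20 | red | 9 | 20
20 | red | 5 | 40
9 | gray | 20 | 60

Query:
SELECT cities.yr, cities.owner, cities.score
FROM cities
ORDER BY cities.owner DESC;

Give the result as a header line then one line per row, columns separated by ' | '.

After SELECT (3 rows):
cities.yr | cities.owner | cities.score
2 | bob | 30
1 | carol | 6
9 | eve | 30
After ORDER BY (3 rows):
cities.yr | cities.owner | cities.score
9 | eve | 30
1 | carol | 6
2 | bob | 30

== RESULT ==
cities.yr | cities.owner | cities.score
9 | eve | 30
1 | carol | 6
2 | bob | 30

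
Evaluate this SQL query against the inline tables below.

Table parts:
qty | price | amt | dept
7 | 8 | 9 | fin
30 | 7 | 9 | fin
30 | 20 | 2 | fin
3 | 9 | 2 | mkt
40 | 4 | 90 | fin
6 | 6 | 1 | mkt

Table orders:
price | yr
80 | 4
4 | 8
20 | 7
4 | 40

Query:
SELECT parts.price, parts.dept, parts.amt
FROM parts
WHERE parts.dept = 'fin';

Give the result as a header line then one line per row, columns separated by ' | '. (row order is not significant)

After WHERE (4 rows):
parts.qty | parts.price | parts.amt | parts.dept
7 | 8 | 9 | fin
30 | 7 | 9 | fin
30 | 20 | 2 | fin
40 | 4 | 90 | fin
After SELECT (4 rows):
parts.price | parts.dept | parts.amt
8 | fin | 9
7 | fin | 9
20 | fin | 2
4 | fin | 90

== RESULT ==
parts.price | parts.dept | parts.amt
8 | fin | 9
7 | fin | 9
20 | fin | 2
4 | fin | 90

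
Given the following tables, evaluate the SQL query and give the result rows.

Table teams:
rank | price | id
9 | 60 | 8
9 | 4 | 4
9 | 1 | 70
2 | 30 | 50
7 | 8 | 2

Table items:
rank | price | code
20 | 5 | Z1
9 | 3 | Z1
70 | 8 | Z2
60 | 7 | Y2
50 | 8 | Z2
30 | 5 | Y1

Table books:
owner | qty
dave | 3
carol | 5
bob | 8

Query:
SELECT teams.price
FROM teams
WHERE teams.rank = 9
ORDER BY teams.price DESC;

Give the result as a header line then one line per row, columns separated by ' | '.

== RESULT ==
teams.price
60
4
1

Derivation:
After WHERE (3 rows):
teams.rank | teams.price | teams.id
9 | 60 | 8
9 | 4 | 4
9 | 1 | 70
After SELECT (3 rows):
teams.price
60
4
1
After ORDER BY (3 rows):
teams.price
60
4
1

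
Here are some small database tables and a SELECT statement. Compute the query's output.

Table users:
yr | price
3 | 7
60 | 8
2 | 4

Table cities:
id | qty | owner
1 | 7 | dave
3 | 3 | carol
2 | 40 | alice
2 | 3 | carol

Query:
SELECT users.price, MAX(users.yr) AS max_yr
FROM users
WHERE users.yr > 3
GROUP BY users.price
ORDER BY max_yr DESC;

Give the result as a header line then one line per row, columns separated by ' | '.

== RESULT ==
users.price | max_yr
8 | 60

Derivation:
After WHERE (1 rows):
users.yr | users.price
60 | 8
After GROUP BY (1 rows):
users.price | max_yr
8 | 60
After ORDER BY (1 rows):
users.price | max_yr
8 | 60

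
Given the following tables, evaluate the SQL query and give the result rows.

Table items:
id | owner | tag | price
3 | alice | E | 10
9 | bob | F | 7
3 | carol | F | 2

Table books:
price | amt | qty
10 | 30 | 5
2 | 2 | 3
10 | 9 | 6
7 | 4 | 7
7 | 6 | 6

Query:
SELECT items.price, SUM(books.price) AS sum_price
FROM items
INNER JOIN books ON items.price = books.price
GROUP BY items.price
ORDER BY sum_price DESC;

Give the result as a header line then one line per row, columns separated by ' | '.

After JOIN books (5 rows):
items.id | items.owner | items.tag | items.price | books.price | books.amt | books.qty
3 | alice | E | 10 | 10 | 30 | 5
3 | alice | E | 10 | 10 | 9 | 6
9 | bob | F | 7 | 7 | 4 | 7
9 | bob | F | 7 | 7 | 6 | 6
3 | carol | F | 2 | 2 | 2 | 3
After GROUP BY (3 rows):
items.price | sum_price
10 | 20
7 | 14
2 | 2
After ORDER BY (3 rows):
items.price | sum_price
10 | 20
7 | 14
2 | 2

== RESULT ==
items.price | sum_price
10 | 20
7 | 14
2 | 2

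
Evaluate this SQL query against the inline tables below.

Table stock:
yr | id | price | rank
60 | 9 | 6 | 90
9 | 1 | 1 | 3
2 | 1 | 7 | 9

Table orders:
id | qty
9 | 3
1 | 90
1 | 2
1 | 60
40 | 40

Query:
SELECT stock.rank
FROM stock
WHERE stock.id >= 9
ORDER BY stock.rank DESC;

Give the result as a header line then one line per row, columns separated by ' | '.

After WHERE (1 rows):
stock.yr | stock.id | stock.price | stock.rank
60 | 9 | 6 | 90
After SELECT (1 rows):
stock.rank
90
After ORDER BY (1 rows):
stock.rank
90

== RESULT ==
stock.rank
90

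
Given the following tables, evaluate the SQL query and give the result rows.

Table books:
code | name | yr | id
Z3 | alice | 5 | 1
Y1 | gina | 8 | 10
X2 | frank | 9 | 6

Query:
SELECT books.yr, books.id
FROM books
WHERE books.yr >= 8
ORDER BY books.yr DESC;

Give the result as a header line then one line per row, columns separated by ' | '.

After WHERE (2 rows):
books.code | books.name | books.yr | books.id
Y1 | gina | 8 | 10
X2 | frank | 9 | 6
After SELECT (2 rows):
books.yr | books.id
8 | 10
9 | 6
After ORDER BY (2 rows):
books.yr | books.id
9 | 6
8 | 10

== RESULT ==
books.yr | books.id
9 | 6
8 | 10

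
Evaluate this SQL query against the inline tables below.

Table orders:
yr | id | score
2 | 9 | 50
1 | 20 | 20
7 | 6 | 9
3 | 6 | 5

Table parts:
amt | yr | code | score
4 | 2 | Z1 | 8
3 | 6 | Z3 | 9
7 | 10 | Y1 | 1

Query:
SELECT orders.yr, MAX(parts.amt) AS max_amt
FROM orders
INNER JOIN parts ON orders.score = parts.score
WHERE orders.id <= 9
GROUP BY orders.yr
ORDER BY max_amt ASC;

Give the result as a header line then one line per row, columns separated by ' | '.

After JOIN parts (1 rows):
orders.yr | orders.id | orders.score | parts.amt | parts.yr | parts.code | parts.score
7 | 6 | 9 | 3 | 6 | Z3 | 9
After WHERE (1 rows):
orders.yr | orders.id | orders.score | parts.amt | parts.yr | parts.code | parts.score
7 | 6 | 9 | 3 | 6 | Z3 | 9
After GROUP BY (1 rows):
orders.yr | max_amt
7 | 3
After ORDER BY (1 rows):
orders.yr | max_amt
7 | 3

== RESULT ==
orders.yr | max_amt
7 | 3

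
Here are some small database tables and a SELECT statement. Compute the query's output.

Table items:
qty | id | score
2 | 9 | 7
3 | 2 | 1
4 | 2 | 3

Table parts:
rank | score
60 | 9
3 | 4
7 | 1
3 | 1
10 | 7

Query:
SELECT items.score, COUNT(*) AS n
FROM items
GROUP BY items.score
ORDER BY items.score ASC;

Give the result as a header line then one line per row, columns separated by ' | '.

After GROUP BY (3 rows):
items.score | n
7 | 1
1 | 1
3 | 1
After ORDER BY (3 rows):
items.score | n
1 | 1
3 | 1
7 | 1

== RESULT ==
items.score | n
1 | 1
3 | 1
7 | 1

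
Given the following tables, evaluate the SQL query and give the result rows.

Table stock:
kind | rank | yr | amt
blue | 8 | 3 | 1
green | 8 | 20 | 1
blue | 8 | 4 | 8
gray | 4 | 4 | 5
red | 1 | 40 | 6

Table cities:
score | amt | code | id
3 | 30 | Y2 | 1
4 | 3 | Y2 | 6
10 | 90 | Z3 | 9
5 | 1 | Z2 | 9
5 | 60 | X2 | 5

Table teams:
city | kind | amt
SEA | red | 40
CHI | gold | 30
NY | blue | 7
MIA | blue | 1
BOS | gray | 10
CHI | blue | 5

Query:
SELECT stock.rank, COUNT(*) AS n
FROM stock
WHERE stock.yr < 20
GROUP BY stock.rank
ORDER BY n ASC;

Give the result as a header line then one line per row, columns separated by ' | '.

After WHERE (3 rows):
stock.kind | stock.rank | stock.yr | stock.amt
blue | 8 | 3 | 1
blue | 8 | 4 | 8
gray | 4 | 4 | 5
After GROUP BY (2 rows):
stock.rank | n
8 | 2
4 | 1
After ORDER BY (2 rows):
stock.rank | n
4 | 1
8 | 2

== RESULT ==
stock.rank | n
4 | 1
8 | 2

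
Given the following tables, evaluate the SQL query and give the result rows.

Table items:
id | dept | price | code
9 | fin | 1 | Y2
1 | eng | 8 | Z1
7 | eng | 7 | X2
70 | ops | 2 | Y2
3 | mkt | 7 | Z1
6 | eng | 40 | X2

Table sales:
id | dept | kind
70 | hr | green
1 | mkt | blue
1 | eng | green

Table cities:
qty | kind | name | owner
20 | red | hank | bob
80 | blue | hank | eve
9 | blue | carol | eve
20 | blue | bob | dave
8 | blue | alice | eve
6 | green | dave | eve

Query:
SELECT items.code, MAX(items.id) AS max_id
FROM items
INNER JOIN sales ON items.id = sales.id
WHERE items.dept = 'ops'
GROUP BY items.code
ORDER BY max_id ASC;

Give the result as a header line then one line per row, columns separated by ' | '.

== RESULT ==
items.code | max_id
Y2 | 70

Derivation:
After JOIN sales (3 rows):
items.id | items.dept | items.price | items.code | sales.id | sales.dept | sales.kind
1 | eng | 8 | Z1 | 1 | mkt | blue
1 | eng | 8 | Z1 | 1 | eng | green
70 | ops | 2 | Y2 | 70 | hr | green
After WHERE (1 rows):
items.id | items.dept | items.price | items.code | sales.id | sales.dept | sales.kind
70 | ops | 2 | Y2 | 70 | hr | green
After GROUP BY (1 rows):
items.code | max_id
Y2 | 70
After ORDER BY (1 rows):
items.code | max_id
Y2 | 70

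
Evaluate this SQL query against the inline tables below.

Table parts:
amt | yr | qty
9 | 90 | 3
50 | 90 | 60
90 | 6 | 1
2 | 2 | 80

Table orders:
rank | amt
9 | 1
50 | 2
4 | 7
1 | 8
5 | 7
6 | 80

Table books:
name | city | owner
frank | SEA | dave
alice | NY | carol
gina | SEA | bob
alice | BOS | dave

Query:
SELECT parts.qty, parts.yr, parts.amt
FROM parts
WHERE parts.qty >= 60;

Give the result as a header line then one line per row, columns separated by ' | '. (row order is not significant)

After WHERE (2 rows):
parts.amt | parts.yr | parts.qty
50 | 90 | 60
2 | 2 | 80
After SELECT (2 rows):
parts.qty | parts.yr | parts.amt
60 | 90 | 50
80 | 2 | 2

== RESULT ==
parts.qty | parts.yr | parts.amt
60 | 90 | 50
80 | 2 | 2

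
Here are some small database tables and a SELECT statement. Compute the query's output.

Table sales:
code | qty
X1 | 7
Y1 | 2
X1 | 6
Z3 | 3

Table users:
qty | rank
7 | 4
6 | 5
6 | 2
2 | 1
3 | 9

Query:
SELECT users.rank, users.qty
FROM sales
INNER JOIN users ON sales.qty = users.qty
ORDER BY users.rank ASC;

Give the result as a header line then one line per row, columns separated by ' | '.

== RESULT ==
users.rank | users.qty
1 | 2
2 | 6
4 | 7
5 | 6
9 | 3

Derivation:
After JOIN users (5 rows):
sales.code | sales.qty | users.qty | users.rank
X1 | 7 | 7 | 4
Y1 | 2 | 2 | 1
X1 | 6 | 6 | 5
X1 | 6 | 6 | 2
Z3 | 3 | 3 | 9
After SELECT (5 rows):
users.rank | users.qty
4 | 7
1 | 2
5 | 6
2 | 6
9 | 3
After ORDER BY (5 rows):
users.rank | users.qty
1 | 2
2 | 6
4 | 7
5 | 6
9 | 3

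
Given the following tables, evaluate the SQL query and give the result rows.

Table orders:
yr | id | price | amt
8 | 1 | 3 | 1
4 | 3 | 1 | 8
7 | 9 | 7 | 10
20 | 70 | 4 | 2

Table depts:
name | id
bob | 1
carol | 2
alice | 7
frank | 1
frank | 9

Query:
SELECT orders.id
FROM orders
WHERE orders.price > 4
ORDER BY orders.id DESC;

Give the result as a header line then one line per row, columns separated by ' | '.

== RESULT ==
orders.id
9

Derivation:
After WHERE (1 rows):
orders.yr | orders.id | orders.price | orders.amt
7 | 9 | 7 | 10
After SELECT (1 rows):
orders.id
9
After ORDER BY (1 rows):
orders.id
9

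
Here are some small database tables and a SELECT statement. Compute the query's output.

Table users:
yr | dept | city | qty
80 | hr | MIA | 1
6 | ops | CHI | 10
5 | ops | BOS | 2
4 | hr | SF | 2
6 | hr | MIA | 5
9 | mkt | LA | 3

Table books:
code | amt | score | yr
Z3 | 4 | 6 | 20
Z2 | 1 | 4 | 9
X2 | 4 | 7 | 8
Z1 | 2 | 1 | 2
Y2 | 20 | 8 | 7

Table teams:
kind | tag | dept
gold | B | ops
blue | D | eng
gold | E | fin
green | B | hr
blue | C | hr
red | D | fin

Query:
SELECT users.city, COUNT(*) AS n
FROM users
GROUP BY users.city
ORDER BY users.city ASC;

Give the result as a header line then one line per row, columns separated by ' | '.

After GROUP BY (5 rows):
users.city | n
MIA | 2
CHI | 1
BOS | 1
SF | 1
LA | 1
After ORDER BY (5 rows):
users.city | n
BOS | 1
CHI | 1
LA | 1
MIA | 2
SF | 1

== RESULT ==
users.city | n
BOS | 1
CHI | 1
LA | 1
MIA | 2
SF | 1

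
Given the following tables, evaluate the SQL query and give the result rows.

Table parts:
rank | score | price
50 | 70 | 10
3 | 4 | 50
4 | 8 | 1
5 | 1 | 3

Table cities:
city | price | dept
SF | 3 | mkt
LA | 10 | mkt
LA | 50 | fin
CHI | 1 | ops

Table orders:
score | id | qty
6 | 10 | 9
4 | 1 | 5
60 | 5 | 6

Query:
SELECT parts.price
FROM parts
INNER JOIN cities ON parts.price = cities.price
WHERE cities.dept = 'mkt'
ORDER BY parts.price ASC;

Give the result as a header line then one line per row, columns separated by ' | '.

After JOIN cities (4 rows):
parts.rank | parts.score | parts.price | cities.city | cities.price | cities.dept
50 | 70 | 10 | LA | 10 | mkt
3 | 4 | 50 | LA | 50 | fin
4 | 8 | 1 | CHI | 1 | ops
5 | 1 | 3 | SF | 3 | mkt
After WHERE (2 rows):
parts.rank | parts.score | parts.price | cities.city | cities.price | cities.dept
50 | 70 | 10 | LA | 10 | mkt
5 | 1 | 3 | SF | 3 | mkt
After SELECT (2 rows):
parts.price
10
3
After ORDER BY (2 rows):
parts.price
3
10

== RESULT ==
parts.price
3
10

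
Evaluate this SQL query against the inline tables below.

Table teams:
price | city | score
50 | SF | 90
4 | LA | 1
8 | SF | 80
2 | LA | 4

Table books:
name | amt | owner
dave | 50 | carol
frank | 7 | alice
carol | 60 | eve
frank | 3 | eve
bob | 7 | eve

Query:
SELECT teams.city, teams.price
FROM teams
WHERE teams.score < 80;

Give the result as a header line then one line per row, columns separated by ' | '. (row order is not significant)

== RESULT ==
teams.city | teams.price
LA | 4
LA | 2

Derivation:
After WHERE (2 rows):
teams.price | teams.city | teams.score
4 | LA | 1
2 | LA | 4
After SELECT (2 rows):
teams.city | teams.price
LA | 4
LA | 2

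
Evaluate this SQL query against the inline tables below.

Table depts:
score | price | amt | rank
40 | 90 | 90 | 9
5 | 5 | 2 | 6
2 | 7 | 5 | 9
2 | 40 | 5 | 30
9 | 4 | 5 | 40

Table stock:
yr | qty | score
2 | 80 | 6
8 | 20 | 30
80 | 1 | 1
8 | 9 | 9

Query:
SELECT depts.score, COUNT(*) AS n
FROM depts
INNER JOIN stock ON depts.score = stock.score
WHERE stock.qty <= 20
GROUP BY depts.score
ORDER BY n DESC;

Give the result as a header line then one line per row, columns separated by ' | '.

== RESULT ==
depts.score | n
9 | 1

Derivation:
After JOIN stock (1 rows):
depts.score | depts.price | depts.amt | depts.rank | stock.yr | stock.qty | stock.score
9 | 4 | 5 | 40 | 8 | 9 | 9
After WHERE (1 rows):
depts.score | depts.price | depts.amt | depts.rank | stock.yr | stock.qty | stock.score
9 | 4 | 5 | 40 | 8 | 9 | 9
After GROUP BY (1 rows):
depts.score | n
9 | 1
After ORDER BY (1 rows):
depts.score | n
9 | 1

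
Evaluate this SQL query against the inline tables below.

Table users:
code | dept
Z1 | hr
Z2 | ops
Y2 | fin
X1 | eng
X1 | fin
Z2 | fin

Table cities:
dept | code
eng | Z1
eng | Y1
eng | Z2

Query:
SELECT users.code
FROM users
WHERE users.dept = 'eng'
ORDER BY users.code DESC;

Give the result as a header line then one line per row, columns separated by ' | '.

After WHERE (1 rows):
users.code | users.dept
X1 | eng
After SELECT (1 rows):
users.code
X1
After ORDER BY (1 rows):
users.code
X1

== RESULT ==
users.code
X1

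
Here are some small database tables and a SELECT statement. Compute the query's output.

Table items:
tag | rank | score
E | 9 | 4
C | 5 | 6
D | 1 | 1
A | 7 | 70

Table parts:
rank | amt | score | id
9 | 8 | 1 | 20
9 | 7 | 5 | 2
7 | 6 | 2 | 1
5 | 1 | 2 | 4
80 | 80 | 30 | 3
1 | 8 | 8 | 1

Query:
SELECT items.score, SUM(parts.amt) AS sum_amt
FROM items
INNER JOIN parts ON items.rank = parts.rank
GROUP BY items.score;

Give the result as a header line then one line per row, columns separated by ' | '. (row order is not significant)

== RESULT ==
items.score | sum_amt
4 | 15
6 | 1
1 | 8
70 | 6

Derivation:
After JOIN parts (5 rows):
items.tag | items.rank | items.score | parts.rank | parts.amt | parts.score | parts.id
E | 9 | 4 | 9 | 8 | 1 | 20
E | 9 | 4 | 9 | 7 | 5 | 2
C | 5 | 6 | 5 | 1 | 2 | 4
D | 1 | 1 | 1 | 8 | 8 | 1
A | 7 | 70 | 7 | 6 | 2 | 1
After GROUP BY (4 rows):
items.score | sum_amt
4 | 15
6 | 1
1 | 8
70 | 6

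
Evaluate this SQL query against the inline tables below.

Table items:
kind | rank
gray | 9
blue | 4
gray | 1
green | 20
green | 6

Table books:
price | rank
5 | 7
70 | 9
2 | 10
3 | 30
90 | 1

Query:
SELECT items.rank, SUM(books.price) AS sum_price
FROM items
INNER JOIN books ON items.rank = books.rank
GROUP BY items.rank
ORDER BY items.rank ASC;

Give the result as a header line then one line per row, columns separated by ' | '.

After JOIN books (2 rows):
items.kind | items.rank | books.price | books.rank
gray | 9 | 70 | 9
gray | 1 | 90 | 1
After GROUP BY (2 rows):
items.rank | sum_price
9 | 70
1 | 90
After ORDER BY (2 rows):
items.rank | sum_price
1 | 90
9 | 70

== RESULT ==
items.rank | sum_price
1 | 90
9 | 70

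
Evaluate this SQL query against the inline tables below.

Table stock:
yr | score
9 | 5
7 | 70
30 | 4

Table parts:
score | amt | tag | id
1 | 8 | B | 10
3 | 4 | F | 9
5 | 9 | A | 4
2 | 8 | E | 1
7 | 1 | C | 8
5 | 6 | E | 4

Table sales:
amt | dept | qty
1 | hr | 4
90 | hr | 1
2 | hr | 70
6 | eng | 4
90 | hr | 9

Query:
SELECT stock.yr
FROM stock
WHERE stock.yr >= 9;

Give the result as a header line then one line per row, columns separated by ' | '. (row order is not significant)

After WHERE (2 rows):
stock.yr | stock.score
9 | 5
30 | 4
After SELECT (2 rows):
stock.yr
9
30

== RESULT ==
stock.yr
9
30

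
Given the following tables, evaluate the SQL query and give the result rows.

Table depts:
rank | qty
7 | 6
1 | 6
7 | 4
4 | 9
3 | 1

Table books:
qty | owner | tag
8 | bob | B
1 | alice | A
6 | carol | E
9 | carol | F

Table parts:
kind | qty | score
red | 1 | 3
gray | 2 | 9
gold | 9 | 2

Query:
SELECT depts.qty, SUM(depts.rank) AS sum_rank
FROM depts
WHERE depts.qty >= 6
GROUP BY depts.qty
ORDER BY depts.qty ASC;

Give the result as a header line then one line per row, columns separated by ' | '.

== RESULT ==
depts.qty | sum_rank
6 | 8
9 | 4

Derivation:
After WHERE (3 rows):
depts.rank | depts.qty
7 | 6
1 | 6
4 | 9
After GROUP BY (2 rows):
depts.qty | sum_rank
6 | 8
9 | 4
After ORDER BY (2 rows):
depts.qty | sum_rank
6 | 8
9 | 4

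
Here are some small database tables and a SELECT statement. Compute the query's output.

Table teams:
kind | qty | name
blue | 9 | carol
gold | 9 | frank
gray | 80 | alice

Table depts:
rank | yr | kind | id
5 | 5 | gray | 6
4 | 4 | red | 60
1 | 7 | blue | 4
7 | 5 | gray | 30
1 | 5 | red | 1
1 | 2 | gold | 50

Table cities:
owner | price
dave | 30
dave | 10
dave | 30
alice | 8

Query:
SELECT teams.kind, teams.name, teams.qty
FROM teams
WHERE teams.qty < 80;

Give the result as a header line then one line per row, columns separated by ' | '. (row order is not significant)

After WHERE (2 rows):
teams.kind | teams.qty | teams.name
blue | 9 | carol
gold | 9 | frank
After SELECT (2 rows):
teams.kind | teams.name | teams.qty
blue | carol | 9
gold | frank | 9

== RESULT ==
teams.kind | teams.name | teams.qty
blue | carol | 9
gold | frank | 9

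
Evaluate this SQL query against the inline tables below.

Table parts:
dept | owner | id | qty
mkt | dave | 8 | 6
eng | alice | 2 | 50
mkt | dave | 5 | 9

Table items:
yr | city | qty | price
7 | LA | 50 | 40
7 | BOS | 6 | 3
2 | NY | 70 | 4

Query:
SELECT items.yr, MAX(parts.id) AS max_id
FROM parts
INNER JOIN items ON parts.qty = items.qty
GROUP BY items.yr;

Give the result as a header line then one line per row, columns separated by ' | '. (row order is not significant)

== RESULT ==
items.yr | max_id
7 | 8

Derivation:
After JOIN items (2 rows):
parts.dept | parts.owner | parts.id | parts.qty | items.yr | items.city | items.qty | items.price
mkt | dave | 8 | 6 | 7 | BOS | 6 | 3
eng | alice | 2 | 50 | 7 | LA | 50 | 40
After GROUP BY (1 rows):
items.yr | max_id
7 | 8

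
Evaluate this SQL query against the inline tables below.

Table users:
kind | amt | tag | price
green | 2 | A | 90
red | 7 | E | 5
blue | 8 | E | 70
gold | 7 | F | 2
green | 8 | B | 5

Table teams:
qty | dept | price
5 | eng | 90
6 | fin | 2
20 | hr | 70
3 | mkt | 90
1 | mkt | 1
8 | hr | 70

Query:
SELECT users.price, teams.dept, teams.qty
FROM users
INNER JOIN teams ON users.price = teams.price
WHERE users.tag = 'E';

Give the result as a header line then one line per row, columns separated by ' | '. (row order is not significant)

== RESULT ==
users.price | teams.dept | teams.qty
70 | hr | 20
70 | hr | 8

Derivation:
After JOIN teams (5 rows):
users.kind | users.amt | users.tag | users.price | teams.qty | teams.dept | teams.price
green | 2 | A | 90 | 5 | eng | 90
green | 2 | A | 90 | 3 | mkt | 90
blue | 8 | E | 70 | 20 | hr | 70
blue | 8 | E | 70 | 8 | hr | 70
gold | 7 | F | 2 | 6 | fin | 2
After WHERE (2 rows):
users.kind | users.amt | users.tag | users.price | teams.qty | teams.dept | teams.price
blue | 8 | E | 70 | 20 | hr | 70
blue | 8 | E | 70 | 8 | hr | 70
After SELECT (2 rows):
users.price | teams.dept | teams.qty
70 | hr | 20
70 | hr | 8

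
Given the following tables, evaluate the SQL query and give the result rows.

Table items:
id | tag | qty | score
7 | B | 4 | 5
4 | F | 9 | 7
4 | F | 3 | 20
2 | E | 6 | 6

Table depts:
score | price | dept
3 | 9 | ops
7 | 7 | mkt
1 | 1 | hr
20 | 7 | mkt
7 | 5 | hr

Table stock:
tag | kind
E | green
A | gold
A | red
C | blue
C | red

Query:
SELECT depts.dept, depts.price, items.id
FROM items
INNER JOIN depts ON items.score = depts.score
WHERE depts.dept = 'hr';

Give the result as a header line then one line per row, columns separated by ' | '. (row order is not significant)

After JOIN depts (3 rows):
items.id | items.tag | items.qty | items.score | depts.score | depts.price | depts.dept
4 | F | 9 | 7 | 7 | 7 | mkt
4 | F | 9 | 7 | 7 | 5 | hr
4 | F | 3 | 20 | 20 | 7 | mkt
After WHERE (1 rows):
items.id | items.tag | items.qty | items.score | depts.score | depts.price | depts.dept
4 | F | 9 | 7 | 7 | 5 | hr
After SELECT (1 rows):
depts.dept | depts.price | items.id
hr | 5 | 4

== RESULT ==
depts.dept | depts.price | items.id
hr | 5 | 4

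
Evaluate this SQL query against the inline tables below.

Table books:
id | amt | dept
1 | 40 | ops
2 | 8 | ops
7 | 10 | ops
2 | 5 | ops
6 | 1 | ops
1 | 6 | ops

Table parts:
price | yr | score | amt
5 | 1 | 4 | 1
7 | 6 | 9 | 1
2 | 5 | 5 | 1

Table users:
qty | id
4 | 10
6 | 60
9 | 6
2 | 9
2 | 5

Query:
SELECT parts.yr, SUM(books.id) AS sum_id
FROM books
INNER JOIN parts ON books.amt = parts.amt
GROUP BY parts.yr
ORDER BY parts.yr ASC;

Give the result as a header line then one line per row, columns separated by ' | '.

After JOIN parts (3 rows):
books.id | books.amt | books.dept | parts.price | parts.yr | parts.score | parts.amt
6 | 1 | ops | 5 | 1 | 4 | 1
6 | 1 | ops | 7 | 6 | 9 | 1
6 | 1 | ops | 2 | 5 | 5 | 1
After GROUP BY (3 rows):
parts.yr | sum_id
1 | 6
6 | 6
5 | 6
After ORDER BY (3 rows):
parts.yr | sum_id
1 | 6
5 | 6
6 | 6

== RESULT ==
parts.yr | sum_id
1 | 6
5 | 6
6 | 6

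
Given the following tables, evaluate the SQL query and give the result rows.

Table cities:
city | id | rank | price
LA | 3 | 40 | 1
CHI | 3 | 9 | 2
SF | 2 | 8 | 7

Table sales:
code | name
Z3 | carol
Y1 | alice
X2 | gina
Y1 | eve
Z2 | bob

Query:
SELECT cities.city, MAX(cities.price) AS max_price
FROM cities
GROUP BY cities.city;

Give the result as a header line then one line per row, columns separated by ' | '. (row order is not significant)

After GROUP BY (3 rows):
cities.city | max_price
LA | 1
CHI | 2
SF | 7

== RESULT ==
cities.city | max_price
LA | 1
CHI | 2
SF | 7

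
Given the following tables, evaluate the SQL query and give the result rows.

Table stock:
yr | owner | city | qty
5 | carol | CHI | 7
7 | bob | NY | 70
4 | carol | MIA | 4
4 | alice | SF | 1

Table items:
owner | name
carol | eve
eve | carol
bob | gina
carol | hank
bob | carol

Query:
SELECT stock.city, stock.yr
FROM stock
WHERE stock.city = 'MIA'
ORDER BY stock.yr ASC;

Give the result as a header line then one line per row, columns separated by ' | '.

After WHERE (1 rows):
stock.yr | stock.owner | stock.city | stock.qty
4 | carol | MIA | 4
After SELECT (1 rows):
stock.city | stock.yr
MIA | 4
After ORDER BY (1 rows):
stock.city | stock.yr
MIA | 4

== RESULT ==
stock.city | stock.yr
MIA | 4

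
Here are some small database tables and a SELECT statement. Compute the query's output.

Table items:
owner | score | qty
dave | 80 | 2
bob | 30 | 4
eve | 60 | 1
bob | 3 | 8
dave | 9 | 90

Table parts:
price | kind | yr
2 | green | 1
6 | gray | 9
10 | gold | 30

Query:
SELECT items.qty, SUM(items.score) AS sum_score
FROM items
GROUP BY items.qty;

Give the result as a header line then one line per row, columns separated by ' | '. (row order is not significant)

== RESULT ==
items.qty | sum_score
2 | 80
4 | 30
1 | 60
8 | 3
90 | 9

Derivation:
After GROUP BY (5 rows):
items.qty | sum_score
2 | 80
4 | 30
1 | 60
8 | 3
90 | 9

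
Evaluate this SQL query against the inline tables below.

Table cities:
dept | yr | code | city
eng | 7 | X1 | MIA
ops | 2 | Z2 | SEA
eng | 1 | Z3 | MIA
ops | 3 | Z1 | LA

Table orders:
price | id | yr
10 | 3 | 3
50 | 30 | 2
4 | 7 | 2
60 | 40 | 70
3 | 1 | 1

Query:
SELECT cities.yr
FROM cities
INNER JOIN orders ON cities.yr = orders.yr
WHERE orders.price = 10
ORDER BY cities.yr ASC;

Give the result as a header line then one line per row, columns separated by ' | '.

After JOIN orders (4 rows):
cities.dept | cities.yr | cities.code | cities.city | orders.price | orders.id | orders.yr
ops | 2 | Z2 | SEA | 50 | 30 | 2
ops | 2 | Z2 | SEA | 4 | 7 | 2
eng | 1 | Z3 | MIA | 3 | 1 | 1
ops | 3 | Z1 | LA | 10 | 3 | 3
After WHERE (1 rows):
cities.dept | cities.yr | cities.code | cities.city | orders.price | orders.id | orders.yr
ops | 3 | Z1 | LA | 10 | 3 | 3
After SELECT (1 rows):
cities.yr
3
After ORDER BY (1 rows):
cities.yr
3

== RESULT ==
cities.yr
3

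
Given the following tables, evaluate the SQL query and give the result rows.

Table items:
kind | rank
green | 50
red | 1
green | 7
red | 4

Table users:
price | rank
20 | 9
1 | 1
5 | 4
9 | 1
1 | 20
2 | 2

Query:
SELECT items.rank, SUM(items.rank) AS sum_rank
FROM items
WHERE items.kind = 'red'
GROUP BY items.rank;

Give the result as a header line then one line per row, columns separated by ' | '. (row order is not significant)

After WHERE (2 rows):
items.kind | items.rank
red | 1
red | 4
After GROUP BY (2 rows):
items.rank | sum_rank
1 | 1
4 | 4

== RESULT ==
items.rank | sum_rank
1 | 1
4 | 4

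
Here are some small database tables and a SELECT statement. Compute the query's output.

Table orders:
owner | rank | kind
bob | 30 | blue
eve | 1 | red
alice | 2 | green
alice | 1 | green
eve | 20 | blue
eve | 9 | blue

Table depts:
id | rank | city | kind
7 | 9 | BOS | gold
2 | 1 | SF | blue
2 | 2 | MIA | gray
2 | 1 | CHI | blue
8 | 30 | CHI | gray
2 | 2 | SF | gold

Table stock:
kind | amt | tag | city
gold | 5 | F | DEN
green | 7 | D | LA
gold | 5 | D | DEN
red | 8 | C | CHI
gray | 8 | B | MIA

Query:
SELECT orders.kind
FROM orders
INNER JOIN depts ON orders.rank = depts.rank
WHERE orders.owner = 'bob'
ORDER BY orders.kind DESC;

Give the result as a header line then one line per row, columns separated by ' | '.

== RESULT ==
orders.kind
blue

Derivation:
After JOIN depts (8 rows):
orders.owner | orders.rank | orders.kind | depts.id | depts.rank | depts.city | depts.kind
bob | 30 | blue | 8 | 30 | CHI | gray
eve | 1 | red | 2 | 1 | SF | blue
eve | 1 | red | 2 | 1 | CHI | blue
alice | 2 | green | 2 | 2 | MIA | gray
alice | 2 | green | 2 | 2 | SF | gold
alice | 1 | green | 2 | 1 | SF | blue
alice | 1 | green | 2 | 1 | CHI | blue
eve | 9 | blue | 7 | 9 | BOS | gold
After WHERE (1 rows):
orders.owner | orders.rank | orders.kind | depts.id | depts.rank | depts.city | depts.kind
bob | 30 | blue | 8 | 30 | CHI | gray
After SELECT (1 rows):
orders.kind
blue
After ORDER BY (1 rows):
orders.kind
blue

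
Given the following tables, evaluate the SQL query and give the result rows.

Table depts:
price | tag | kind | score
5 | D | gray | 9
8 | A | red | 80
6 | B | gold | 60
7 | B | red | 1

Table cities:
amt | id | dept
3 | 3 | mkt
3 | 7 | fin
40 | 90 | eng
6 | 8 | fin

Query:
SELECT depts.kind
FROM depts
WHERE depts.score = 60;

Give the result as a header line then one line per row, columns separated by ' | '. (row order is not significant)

== RESULT ==
depts.kind
gold

Derivation:
After WHERE (1 rows):
depts.price | depts.tag | depts.kind | depts.score
6 | B | gold | 60
After SELECT (1 rows):
depts.kind
gold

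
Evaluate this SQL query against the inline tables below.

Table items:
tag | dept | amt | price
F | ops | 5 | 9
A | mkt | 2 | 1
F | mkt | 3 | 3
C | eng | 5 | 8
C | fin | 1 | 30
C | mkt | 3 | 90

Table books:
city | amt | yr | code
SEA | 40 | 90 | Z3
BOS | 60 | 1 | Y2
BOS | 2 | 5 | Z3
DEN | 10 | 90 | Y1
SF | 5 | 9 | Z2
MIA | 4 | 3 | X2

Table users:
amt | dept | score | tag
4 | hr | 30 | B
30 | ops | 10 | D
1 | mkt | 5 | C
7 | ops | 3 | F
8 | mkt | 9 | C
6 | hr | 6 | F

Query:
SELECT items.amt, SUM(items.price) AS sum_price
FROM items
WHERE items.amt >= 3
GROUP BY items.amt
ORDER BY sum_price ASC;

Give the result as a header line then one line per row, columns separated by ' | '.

After WHERE (4 rows):
items.tag | items.dept | items.amt | items.price
F | ops | 5 | 9
F | mkt | 3 | 3
C | eng | 5 | 8
C | mkt | 3 | 90
After GROUP BY (2 rows):
items.amt | sum_price
5 | 17
3 | 93
After ORDER BY (2 rows):
items.amt | sum_price
5 | 17
3 | 93

== RESULT ==
items.amt | sum_price
5 | 17
3 | 93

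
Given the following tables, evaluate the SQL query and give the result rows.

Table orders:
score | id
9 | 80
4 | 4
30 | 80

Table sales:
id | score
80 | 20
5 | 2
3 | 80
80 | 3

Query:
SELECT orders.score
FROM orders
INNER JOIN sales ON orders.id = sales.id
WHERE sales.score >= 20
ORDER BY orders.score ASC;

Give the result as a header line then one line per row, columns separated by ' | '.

== RESULT ==
orders.score
9
30

Derivation:
After JOIN sales (4 rows):
orders.score | orders.id | sales.id | sales.score
9 | 80 | 80 | 20
9 | 80 | 80 | 3
30 | 80 | 80 | 20
30 | 80 | 80 | 3
After WHERE (2 rows):
orders.score | orders.id | sales.id | sales.score
9 | 80 | 80 | 20
30 | 80 | 80 | 20
After SELECT (2 rows):
orders.score
9
30
After ORDER BY (2 rows):
orders.score
9
30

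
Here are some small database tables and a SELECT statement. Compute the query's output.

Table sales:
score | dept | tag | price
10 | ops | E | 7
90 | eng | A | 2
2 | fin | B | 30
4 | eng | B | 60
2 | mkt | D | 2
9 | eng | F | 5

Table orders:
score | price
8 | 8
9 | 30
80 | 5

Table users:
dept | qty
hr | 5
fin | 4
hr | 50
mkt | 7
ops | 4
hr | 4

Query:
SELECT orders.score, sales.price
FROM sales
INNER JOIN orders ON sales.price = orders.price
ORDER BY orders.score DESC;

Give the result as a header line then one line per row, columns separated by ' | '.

== RESULT ==
orders.score | sales.price
80 | 5
9 | 30

Derivation:
After JOIN orders (2 rows):
sales.score | sales.dept | sales.tag | sales.price | orders.score | orders.price
2 | fin | B | 30 | 9 | 30
9 | eng | F | 5 | 80 | 5
After SELECT (2 rows):
orders.score | sales.price
9 | 30
80 | 5
After ORDER BY (2 rows):
orders.score | sales.price
80 | 5
9 | 30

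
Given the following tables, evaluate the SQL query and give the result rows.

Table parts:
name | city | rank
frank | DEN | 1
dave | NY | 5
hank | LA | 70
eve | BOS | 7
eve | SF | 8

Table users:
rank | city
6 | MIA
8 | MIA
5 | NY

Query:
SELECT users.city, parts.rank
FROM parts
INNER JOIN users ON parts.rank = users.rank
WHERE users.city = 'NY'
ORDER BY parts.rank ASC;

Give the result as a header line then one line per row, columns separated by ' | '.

After JOIN users (2 rows):
parts.name | parts.city | parts.rank | users.rank | users.city
dave | NY | 5 | 5 | NY
eve | SF | 8 | 8 | MIA
After WHERE (1 rows):
parts.name | parts.city | parts.rank | users.rank | users.city
dave | NY | 5 | 5 | NY
After SELECT (1 rows):
users.city | parts.rank
NY | 5
After ORDER BY (1 rows):
users.city | parts.rank
NY | 5

== RESULT ==
users.city | parts.rank
NY | 5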